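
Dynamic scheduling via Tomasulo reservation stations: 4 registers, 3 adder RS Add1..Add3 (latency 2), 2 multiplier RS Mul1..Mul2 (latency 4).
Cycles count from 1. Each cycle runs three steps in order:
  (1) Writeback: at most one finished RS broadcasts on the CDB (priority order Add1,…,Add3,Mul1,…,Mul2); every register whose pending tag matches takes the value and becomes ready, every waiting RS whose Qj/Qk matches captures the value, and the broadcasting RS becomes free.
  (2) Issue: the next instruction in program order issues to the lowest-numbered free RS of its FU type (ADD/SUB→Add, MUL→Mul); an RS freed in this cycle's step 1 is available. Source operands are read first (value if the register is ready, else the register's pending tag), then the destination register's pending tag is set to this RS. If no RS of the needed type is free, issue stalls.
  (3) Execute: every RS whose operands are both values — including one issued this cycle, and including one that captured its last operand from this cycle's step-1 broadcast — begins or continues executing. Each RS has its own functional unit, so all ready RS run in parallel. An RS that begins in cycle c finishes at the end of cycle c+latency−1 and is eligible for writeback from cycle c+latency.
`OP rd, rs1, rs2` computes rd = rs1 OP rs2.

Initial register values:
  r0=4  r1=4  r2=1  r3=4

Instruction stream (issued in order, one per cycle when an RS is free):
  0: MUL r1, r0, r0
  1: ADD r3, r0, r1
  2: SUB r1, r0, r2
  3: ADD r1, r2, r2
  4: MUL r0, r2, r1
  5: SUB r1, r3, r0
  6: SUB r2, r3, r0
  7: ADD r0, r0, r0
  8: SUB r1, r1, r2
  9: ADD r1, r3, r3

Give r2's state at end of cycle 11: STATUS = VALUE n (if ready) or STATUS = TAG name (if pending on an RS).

STATUS = TAG Add3

c1: issue MUL r1<-Mul1 | r0:4,r1:Mul1,r2:1,r3:4
c2: issue ADD r3<-Add1 | r0:4,r1:Mul1,r2:1,r3:Add1
c3: issue SUB r1<-Add2 | r0:4,r1:Add2,r2:1,r3:Add1
c4: issue ADD r1<-Add3 | r0:4,r1:Add3,r2:1,r3:Add1
c5: CDB Add2=3; issue MUL r0<-Mul2 | r0:Mul2,r1:Add3,r2:1,r3:Add1
c6: CDB Add3=2; issue SUB r1<-Add2 | r0:Mul2,r1:Add2,r2:1,r3:Add1
c7: CDB Mul1=16; issue SUB r2<-Add3 | r0:Mul2,r1:Add2,r2:Add3,r3:Add1
c8: stall | r0:Mul2,r1:Add2,r2:Add3,r3:Add1
c9: CDB Add1=20; issue ADD r0<-Add1 | r0:Add1,r1:Add2,r2:Add3,r3:20
c10: CDB Mul2=2; stall | r0:Add1,r1:Add2,r2:Add3,r3:20
c11: stall | r0:Add1,r1:Add2,r2:Add3,r3:20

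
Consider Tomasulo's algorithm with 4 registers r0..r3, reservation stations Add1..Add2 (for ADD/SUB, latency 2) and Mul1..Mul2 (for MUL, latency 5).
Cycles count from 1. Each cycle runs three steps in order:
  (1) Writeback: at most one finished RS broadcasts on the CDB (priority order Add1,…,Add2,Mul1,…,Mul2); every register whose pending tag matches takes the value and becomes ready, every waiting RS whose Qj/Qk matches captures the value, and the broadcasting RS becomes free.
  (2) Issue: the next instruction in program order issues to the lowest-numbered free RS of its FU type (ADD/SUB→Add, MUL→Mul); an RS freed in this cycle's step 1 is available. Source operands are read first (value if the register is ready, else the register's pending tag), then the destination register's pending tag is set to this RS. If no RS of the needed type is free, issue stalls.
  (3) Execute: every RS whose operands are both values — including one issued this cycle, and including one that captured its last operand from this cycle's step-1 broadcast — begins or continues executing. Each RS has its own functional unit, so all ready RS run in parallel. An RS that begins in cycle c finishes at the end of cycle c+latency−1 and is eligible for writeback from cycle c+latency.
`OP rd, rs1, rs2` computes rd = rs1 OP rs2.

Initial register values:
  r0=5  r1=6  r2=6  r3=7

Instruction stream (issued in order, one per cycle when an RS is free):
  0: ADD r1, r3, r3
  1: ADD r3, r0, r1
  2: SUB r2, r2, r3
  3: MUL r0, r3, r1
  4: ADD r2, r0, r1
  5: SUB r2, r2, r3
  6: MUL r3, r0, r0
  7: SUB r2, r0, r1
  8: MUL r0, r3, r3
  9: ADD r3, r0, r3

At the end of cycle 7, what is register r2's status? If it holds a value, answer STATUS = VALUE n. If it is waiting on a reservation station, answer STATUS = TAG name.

cycle 1: issue ADD r1<-Add1 // r0:5,r1:Add1,r2:6,r3:7
cycle 2: issue ADD r3<-Add2 // r0:5,r1:Add1,r2:6,r3:Add2
cycle 3: CDB Add1=14; issue SUB r2<-Add1 // r0:5,r1:14,r2:Add1,r3:Add2
cycle 4: issue MUL r0<-Mul1 // r0:Mul1,r1:14,r2:Add1,r3:Add2
cycle 5: CDB Add2=19; issue ADD r2<-Add2 // r0:Mul1,r1:14,r2:Add2,r3:19
cycle 6: stall // r0:Mul1,r1:14,r2:Add2,r3:19
cycle 7: CDB Add1=-13; issue SUB r2<-Add1 // r0:Mul1,r1:14,r2:Add1,r3:19

STATUS = TAG Add1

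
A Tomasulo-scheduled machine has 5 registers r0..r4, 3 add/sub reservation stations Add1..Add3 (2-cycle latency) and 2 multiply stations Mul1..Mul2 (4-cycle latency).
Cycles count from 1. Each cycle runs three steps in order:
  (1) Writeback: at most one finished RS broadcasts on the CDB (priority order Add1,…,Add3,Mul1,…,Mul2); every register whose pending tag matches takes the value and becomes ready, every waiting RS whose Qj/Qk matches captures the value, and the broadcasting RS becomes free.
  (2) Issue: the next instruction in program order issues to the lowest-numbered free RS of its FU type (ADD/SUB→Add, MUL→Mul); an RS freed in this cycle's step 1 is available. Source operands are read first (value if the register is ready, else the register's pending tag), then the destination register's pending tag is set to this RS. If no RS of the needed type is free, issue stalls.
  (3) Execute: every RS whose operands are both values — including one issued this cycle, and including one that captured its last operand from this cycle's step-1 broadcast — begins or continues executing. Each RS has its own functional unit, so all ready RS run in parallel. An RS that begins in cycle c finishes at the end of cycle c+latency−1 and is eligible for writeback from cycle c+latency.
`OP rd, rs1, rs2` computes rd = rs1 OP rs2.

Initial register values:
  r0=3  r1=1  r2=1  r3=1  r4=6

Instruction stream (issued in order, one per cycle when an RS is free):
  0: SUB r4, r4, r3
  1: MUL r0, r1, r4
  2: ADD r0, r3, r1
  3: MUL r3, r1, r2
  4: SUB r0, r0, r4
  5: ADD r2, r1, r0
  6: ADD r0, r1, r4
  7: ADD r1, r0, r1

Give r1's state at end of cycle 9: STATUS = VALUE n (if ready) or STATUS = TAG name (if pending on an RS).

cycle 1: issue SUB r4<-Add1 // r0:3,r1:1,r2:1,r3:1,r4:Add1
cycle 2: issue MUL r0<-Mul1 // r0:Mul1,r1:1,r2:1,r3:1,r4:Add1
cycle 3: CDB Add1=5; issue ADD r0<-Add1 // r0:Add1,r1:1,r2:1,r3:1,r4:5
cycle 4: issue MUL r3<-Mul2 // r0:Add1,r1:1,r2:1,r3:Mul2,r4:5
cycle 5: CDB Add1=2; issue SUB r0<-Add1 // r0:Add1,r1:1,r2:1,r3:Mul2,r4:5
cycle 6: issue ADD r2<-Add2 // r0:Add1,r1:1,r2:Add2,r3:Mul2,r4:5
cycle 7: CDB Add1=-3; issue ADD r0<-Add1 // r0:Add1,r1:1,r2:Add2,r3:Mul2,r4:5
cycle 8: CDB Mul1=5; issue ADD r1<-Add3 // r0:Add1,r1:Add3,r2:Add2,r3:Mul2,r4:5
cycle 9: CDB Add1=6 // r0:6,r1:Add3,r2:Add2,r3:Mul2,r4:5

STATUS = TAG Add3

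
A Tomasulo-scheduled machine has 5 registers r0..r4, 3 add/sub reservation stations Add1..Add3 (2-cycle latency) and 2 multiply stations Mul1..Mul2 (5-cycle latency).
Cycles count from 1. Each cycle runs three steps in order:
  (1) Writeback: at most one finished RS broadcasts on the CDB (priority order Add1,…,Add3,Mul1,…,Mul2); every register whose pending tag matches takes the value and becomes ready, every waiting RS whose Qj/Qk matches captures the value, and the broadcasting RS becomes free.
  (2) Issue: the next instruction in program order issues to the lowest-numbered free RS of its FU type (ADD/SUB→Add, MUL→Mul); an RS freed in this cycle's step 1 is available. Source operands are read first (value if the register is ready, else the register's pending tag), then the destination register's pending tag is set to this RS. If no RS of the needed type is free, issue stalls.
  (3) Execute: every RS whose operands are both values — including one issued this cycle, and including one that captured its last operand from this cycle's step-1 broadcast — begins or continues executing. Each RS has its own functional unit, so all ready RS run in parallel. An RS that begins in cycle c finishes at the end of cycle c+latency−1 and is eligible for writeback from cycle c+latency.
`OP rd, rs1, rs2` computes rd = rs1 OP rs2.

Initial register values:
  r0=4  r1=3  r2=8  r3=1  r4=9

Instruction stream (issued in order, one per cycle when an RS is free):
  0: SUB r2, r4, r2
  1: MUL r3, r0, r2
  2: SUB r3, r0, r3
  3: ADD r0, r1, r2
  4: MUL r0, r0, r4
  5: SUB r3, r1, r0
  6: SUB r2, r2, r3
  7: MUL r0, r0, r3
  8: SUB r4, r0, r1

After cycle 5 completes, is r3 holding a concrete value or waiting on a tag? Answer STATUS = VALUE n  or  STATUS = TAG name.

c1: issue SUB r2<-Add1 | r0:4,r1:3,r2:Add1,r3:1,r4:9
c2: issue MUL r3<-Mul1 | r0:4,r1:3,r2:Add1,r3:Mul1,r4:9
c3: CDB Add1=1; issue SUB r3<-Add1 | r0:4,r1:3,r2:1,r3:Add1,r4:9
c4: issue ADD r0<-Add2 | r0:Add2,r1:3,r2:1,r3:Add1,r4:9
c5: issue MUL r0<-Mul2 | r0:Mul2,r1:3,r2:1,r3:Add1,r4:9

STATUS = TAG Add1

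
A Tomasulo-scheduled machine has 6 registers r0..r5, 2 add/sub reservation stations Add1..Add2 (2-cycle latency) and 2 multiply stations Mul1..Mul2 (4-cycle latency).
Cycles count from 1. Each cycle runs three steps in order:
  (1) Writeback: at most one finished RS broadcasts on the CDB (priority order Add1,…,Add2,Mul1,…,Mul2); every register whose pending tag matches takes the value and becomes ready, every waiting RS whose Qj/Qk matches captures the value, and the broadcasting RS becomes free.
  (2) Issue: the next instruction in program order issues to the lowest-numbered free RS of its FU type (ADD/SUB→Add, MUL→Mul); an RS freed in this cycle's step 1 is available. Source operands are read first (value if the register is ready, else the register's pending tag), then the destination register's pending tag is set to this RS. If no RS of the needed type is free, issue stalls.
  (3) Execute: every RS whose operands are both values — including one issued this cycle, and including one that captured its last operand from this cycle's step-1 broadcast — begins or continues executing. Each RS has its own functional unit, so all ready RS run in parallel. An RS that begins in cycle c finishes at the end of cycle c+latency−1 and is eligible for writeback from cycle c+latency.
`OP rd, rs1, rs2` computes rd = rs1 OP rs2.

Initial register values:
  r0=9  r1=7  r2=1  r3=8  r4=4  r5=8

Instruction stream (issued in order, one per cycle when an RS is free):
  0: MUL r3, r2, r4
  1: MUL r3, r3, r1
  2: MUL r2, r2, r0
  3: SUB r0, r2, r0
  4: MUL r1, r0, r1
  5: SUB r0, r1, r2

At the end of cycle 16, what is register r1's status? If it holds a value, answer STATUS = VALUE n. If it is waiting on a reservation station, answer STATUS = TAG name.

c1: issue MUL r3<-Mul1 | r0:9,r1:7,r2:1,r3:Mul1,r4:4,r5:8
c2: issue MUL r3<-Mul2 | r0:9,r1:7,r2:1,r3:Mul2,r4:4,r5:8
c3: stall | r0:9,r1:7,r2:1,r3:Mul2,r4:4,r5:8
c4: stall | r0:9,r1:7,r2:1,r3:Mul2,r4:4,r5:8
c5: CDB Mul1=4; issue MUL r2<-Mul1 | r0:9,r1:7,r2:Mul1,r3:Mul2,r4:4,r5:8
c6: issue SUB r0<-Add1 | r0:Add1,r1:7,r2:Mul1,r3:Mul2,r4:4,r5:8
c7: stall | r0:Add1,r1:7,r2:Mul1,r3:Mul2,r4:4,r5:8
c8: stall | r0:Add1,r1:7,r2:Mul1,r3:Mul2,r4:4,r5:8
c9: CDB Mul1=9; issue MUL r1<-Mul1 | r0:Add1,r1:Mul1,r2:9,r3:Mul2,r4:4,r5:8
c10: CDB Mul2=28; issue SUB r0<-Add2 | r0:Add2,r1:Mul1,r2:9,r3:28,r4:4,r5:8
c11: CDB Add1=0 | r0:Add2,r1:Mul1,r2:9,r3:28,r4:4,r5:8
c12: - | r0:Add2,r1:Mul1,r2:9,r3:28,r4:4,r5:8
c13: - | r0:Add2,r1:Mul1,r2:9,r3:28,r4:4,r5:8
c14: - | r0:Add2,r1:Mul1,r2:9,r3:28,r4:4,r5:8
c15: CDB Mul1=0 | r0:Add2,r1:0,r2:9,r3:28,r4:4,r5:8
c16: - | r0:Add2,r1:0,r2:9,r3:28,r4:4,r5:8

STATUS = VALUE 0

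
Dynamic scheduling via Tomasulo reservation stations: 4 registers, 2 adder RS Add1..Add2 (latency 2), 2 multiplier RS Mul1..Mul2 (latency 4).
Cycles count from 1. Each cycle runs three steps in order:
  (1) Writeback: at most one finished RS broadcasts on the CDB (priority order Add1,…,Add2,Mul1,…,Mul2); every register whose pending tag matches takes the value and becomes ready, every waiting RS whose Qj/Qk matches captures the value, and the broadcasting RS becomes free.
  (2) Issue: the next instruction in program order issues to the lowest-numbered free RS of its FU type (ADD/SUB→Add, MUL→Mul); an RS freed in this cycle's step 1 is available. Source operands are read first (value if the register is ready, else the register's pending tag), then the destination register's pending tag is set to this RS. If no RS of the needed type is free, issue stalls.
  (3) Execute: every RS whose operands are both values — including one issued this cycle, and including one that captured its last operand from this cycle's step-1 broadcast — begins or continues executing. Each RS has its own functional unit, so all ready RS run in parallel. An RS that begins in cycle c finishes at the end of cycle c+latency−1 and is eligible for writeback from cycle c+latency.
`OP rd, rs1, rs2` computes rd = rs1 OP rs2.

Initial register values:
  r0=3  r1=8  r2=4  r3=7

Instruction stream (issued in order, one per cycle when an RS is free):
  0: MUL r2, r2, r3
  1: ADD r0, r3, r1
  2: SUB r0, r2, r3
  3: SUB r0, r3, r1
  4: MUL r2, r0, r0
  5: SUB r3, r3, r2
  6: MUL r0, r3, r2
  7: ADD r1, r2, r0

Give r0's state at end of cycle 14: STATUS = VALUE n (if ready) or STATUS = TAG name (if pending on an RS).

cycle 1: issue MUL r2<-Mul1 // r0:3,r1:8,r2:Mul1,r3:7
cycle 2: issue ADD r0<-Add1 // r0:Add1,r1:8,r2:Mul1,r3:7
cycle 3: issue SUB r0<-Add2 // r0:Add2,r1:8,r2:Mul1,r3:7
cycle 4: CDB Add1=15; issue SUB r0<-Add1 // r0:Add1,r1:8,r2:Mul1,r3:7
cycle 5: CDB Mul1=28; issue MUL r2<-Mul1 // r0:Add1,r1:8,r2:Mul1,r3:7
cycle 6: CDB Add1=-1; issue SUB r3<-Add1 // r0:-1,r1:8,r2:Mul1,r3:Add1
cycle 7: CDB Add2=21; issue MUL r0<-Mul2 // r0:Mul2,r1:8,r2:Mul1,r3:Add1
cycle 8: issue ADD r1<-Add2 // r0:Mul2,r1:Add2,r2:Mul1,r3:Add1
cycle 9: - // r0:Mul2,r1:Add2,r2:Mul1,r3:Add1
cycle 10: CDB Mul1=1 // r0:Mul2,r1:Add2,r2:1,r3:Add1
cycle 11: - // r0:Mul2,r1:Add2,r2:1,r3:Add1
cycle 12: CDB Add1=6 // r0:Mul2,r1:Add2,r2:1,r3:6
cycle 13: - // r0:Mul2,r1:Add2,r2:1,r3:6
cycle 14: - // r0:Mul2,r1:Add2,r2:1,r3:6

STATUS = TAG Mul2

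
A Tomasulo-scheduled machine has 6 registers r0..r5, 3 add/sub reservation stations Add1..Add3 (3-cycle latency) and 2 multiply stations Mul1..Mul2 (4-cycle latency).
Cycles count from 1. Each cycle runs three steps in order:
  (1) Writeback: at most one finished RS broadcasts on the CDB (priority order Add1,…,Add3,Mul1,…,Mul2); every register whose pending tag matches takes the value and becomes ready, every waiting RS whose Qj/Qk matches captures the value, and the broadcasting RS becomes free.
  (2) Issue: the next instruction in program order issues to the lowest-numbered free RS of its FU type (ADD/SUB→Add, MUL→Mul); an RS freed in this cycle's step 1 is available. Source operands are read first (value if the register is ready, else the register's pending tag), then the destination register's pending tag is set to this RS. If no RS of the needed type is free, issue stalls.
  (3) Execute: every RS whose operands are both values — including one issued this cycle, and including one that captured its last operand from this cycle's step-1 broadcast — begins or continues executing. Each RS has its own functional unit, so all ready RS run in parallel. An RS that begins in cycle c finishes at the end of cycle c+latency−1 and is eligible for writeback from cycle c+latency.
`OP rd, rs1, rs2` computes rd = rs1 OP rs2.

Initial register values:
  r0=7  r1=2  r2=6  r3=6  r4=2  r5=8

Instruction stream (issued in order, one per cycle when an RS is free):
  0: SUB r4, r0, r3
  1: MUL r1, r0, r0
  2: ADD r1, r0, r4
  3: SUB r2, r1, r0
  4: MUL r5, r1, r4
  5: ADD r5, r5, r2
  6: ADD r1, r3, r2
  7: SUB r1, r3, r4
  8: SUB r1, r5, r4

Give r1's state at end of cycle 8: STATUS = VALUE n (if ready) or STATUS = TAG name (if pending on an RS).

STATUS = TAG Add2

cycle 1: issue SUB r4<-Add1 // r0:7,r1:2,r2:6,r3:6,r4:Add1,r5:8
cycle 2: issue MUL r1<-Mul1 // r0:7,r1:Mul1,r2:6,r3:6,r4:Add1,r5:8
cycle 3: issue ADD r1<-Add2 // r0:7,r1:Add2,r2:6,r3:6,r4:Add1,r5:8
cycle 4: CDB Add1=1; issue SUB r2<-Add1 // r0:7,r1:Add2,r2:Add1,r3:6,r4:1,r5:8
cycle 5: issue MUL r5<-Mul2 // r0:7,r1:Add2,r2:Add1,r3:6,r4:1,r5:Mul2
cycle 6: CDB Mul1=49; issue ADD r5<-Add3 // r0:7,r1:Add2,r2:Add1,r3:6,r4:1,r5:Add3
cycle 7: CDB Add2=8; issue ADD r1<-Add2 // r0:7,r1:Add2,r2:Add1,r3:6,r4:1,r5:Add3
cycle 8: stall // r0:7,r1:Add2,r2:Add1,r3:6,r4:1,r5:Add3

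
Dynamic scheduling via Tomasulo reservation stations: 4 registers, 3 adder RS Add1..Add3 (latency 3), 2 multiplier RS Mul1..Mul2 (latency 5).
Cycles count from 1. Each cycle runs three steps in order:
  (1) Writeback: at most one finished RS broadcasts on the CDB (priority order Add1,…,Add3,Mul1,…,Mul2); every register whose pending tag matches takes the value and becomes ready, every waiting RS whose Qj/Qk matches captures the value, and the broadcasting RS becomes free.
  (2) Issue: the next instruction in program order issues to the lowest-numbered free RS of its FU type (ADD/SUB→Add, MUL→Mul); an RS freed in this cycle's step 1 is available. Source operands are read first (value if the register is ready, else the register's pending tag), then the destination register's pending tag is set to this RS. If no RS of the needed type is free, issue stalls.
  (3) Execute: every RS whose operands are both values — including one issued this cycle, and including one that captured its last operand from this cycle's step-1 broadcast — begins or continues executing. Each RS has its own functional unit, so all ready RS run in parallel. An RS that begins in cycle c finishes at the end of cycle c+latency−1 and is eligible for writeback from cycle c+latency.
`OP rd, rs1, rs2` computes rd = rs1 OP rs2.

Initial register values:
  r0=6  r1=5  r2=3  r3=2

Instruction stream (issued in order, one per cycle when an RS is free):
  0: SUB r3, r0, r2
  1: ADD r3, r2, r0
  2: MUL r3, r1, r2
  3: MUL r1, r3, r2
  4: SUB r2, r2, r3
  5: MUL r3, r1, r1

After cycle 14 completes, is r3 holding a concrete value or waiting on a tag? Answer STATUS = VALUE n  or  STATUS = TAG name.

  c1: issue SUB r3<-Add1  regs: r0:6,r1:5,r2:3,r3:Add1
  c2: issue ADD r3<-Add2  regs: r0:6,r1:5,r2:3,r3:Add2
  c3: issue MUL r3<-Mul1  regs: r0:6,r1:5,r2:3,r3:Mul1
  c4: CDB Add1=3; issue MUL r1<-Mul2  regs: r0:6,r1:Mul2,r2:3,r3:Mul1
  c5: CDB Add2=9; issue SUB r2<-Add1  regs: r0:6,r1:Mul2,r2:Add1,r3:Mul1
  c6: stall  regs: r0:6,r1:Mul2,r2:Add1,r3:Mul1
  c7: stall  regs: r0:6,r1:Mul2,r2:Add1,r3:Mul1
  c8: CDB Mul1=15; issue MUL r3<-Mul1  regs: r0:6,r1:Mul2,r2:Add1,r3:Mul1
  c9: -  regs: r0:6,r1:Mul2,r2:Add1,r3:Mul1
  c10: -  regs: r0:6,r1:Mul2,r2:Add1,r3:Mul1
  c11: CDB Add1=-12  regs: r0:6,r1:Mul2,r2:-12,r3:Mul1
  c12: -  regs: r0:6,r1:Mul2,r2:-12,r3:Mul1
  c13: CDB Mul2=45  regs: r0:6,r1:45,r2:-12,r3:Mul1
  c14: -  regs: r0:6,r1:45,r2:-12,r3:Mul1

STATUS = TAG Mul1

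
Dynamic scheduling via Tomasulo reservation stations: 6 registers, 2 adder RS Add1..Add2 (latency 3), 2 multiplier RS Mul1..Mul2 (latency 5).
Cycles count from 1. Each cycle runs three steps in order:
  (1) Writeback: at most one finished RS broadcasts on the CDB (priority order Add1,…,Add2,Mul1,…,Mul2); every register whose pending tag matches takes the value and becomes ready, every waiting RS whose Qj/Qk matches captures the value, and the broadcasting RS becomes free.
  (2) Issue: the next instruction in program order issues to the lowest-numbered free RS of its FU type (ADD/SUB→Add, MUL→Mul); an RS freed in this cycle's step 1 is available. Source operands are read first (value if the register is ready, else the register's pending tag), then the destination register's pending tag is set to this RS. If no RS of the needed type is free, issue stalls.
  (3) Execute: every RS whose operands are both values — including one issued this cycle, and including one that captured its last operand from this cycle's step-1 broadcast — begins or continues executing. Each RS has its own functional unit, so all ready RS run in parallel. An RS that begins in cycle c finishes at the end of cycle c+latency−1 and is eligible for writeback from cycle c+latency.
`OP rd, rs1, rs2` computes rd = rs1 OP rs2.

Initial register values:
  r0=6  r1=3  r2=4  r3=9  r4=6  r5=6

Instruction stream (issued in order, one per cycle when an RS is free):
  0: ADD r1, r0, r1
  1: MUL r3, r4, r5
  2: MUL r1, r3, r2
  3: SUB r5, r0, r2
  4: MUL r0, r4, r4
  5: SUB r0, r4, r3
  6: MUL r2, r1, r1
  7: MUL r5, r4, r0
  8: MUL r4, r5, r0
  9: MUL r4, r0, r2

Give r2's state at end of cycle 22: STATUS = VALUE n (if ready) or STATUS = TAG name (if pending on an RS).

c1: issue ADD r1<-Add1 | r0:6,r1:Add1,r2:4,r3:9,r4:6,r5:6
c2: issue MUL r3<-Mul1 | r0:6,r1:Add1,r2:4,r3:Mul1,r4:6,r5:6
c3: issue MUL r1<-Mul2 | r0:6,r1:Mul2,r2:4,r3:Mul1,r4:6,r5:6
c4: CDB Add1=9; issue SUB r5<-Add1 | r0:6,r1:Mul2,r2:4,r3:Mul1,r4:6,r5:Add1
c5: stall | r0:6,r1:Mul2,r2:4,r3:Mul1,r4:6,r5:Add1
c6: stall | r0:6,r1:Mul2,r2:4,r3:Mul1,r4:6,r5:Add1
c7: CDB Add1=2; stall | r0:6,r1:Mul2,r2:4,r3:Mul1,r4:6,r5:2
c8: CDB Mul1=36; issue MUL r0<-Mul1 | r0:Mul1,r1:Mul2,r2:4,r3:36,r4:6,r5:2
c9: issue SUB r0<-Add1 | r0:Add1,r1:Mul2,r2:4,r3:36,r4:6,r5:2
c10: stall | r0:Add1,r1:Mul2,r2:4,r3:36,r4:6,r5:2
c11: stall | r0:Add1,r1:Mul2,r2:4,r3:36,r4:6,r5:2
c12: CDB Add1=-30; stall | r0:-30,r1:Mul2,r2:4,r3:36,r4:6,r5:2
c13: CDB Mul1=36; issue MUL r2<-Mul1 | r0:-30,r1:Mul2,r2:Mul1,r3:36,r4:6,r5:2
c14: CDB Mul2=144; issue MUL r5<-Mul2 | r0:-30,r1:144,r2:Mul1,r3:36,r4:6,r5:Mul2
c15: stall | r0:-30,r1:144,r2:Mul1,r3:36,r4:6,r5:Mul2
c16: stall | r0:-30,r1:144,r2:Mul1,r3:36,r4:6,r5:Mul2
c17: stall | r0:-30,r1:144,r2:Mul1,r3:36,r4:6,r5:Mul2
c18: stall | r0:-30,r1:144,r2:Mul1,r3:36,r4:6,r5:Mul2
c19: CDB Mul1=20736; issue MUL r4<-Mul1 | r0:-30,r1:144,r2:20736,r3:36,r4:Mul1,r5:Mul2
c20: CDB Mul2=-180; issue MUL r4<-Mul2 | r0:-30,r1:144,r2:20736,r3:36,r4:Mul2,r5:-180
c21: - | r0:-30,r1:144,r2:20736,r3:36,r4:Mul2,r5:-180
c22: - | r0:-30,r1:144,r2:20736,r3:36,r4:Mul2,r5:-180

STATUS = VALUE 20736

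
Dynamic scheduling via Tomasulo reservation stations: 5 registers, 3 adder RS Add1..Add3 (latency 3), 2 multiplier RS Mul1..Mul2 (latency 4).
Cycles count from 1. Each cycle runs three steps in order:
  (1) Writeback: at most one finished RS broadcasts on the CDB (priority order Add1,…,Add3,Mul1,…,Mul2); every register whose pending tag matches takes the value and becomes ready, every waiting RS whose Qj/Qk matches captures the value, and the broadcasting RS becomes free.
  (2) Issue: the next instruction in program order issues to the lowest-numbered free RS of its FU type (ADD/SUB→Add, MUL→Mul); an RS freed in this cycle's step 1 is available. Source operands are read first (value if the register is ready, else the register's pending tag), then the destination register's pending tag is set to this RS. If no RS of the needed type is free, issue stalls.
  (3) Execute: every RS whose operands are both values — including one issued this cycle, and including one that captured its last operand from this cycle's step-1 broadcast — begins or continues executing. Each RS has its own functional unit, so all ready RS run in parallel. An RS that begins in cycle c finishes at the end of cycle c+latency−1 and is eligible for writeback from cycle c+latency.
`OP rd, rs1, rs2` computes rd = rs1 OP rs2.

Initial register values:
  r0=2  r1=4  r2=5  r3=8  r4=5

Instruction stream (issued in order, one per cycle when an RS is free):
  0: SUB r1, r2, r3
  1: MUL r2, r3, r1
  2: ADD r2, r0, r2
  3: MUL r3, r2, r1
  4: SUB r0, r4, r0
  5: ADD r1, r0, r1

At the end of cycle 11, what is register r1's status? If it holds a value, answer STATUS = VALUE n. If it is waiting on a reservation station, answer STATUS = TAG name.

  c1: issue SUB r1<-Add1  regs: r0:2,r1:Add1,r2:5,r3:8,r4:5
  c2: issue MUL r2<-Mul1  regs: r0:2,r1:Add1,r2:Mul1,r3:8,r4:5
  c3: issue ADD r2<-Add2  regs: r0:2,r1:Add1,r2:Add2,r3:8,r4:5
  c4: CDB Add1=-3; issue MUL r3<-Mul2  regs: r0:2,r1:-3,r2:Add2,r3:Mul2,r4:5
  c5: issue SUB r0<-Add1  regs: r0:Add1,r1:-3,r2:Add2,r3:Mul2,r4:5
  c6: issue ADD r1<-Add3  regs: r0:Add1,r1:Add3,r2:Add2,r3:Mul2,r4:5
  c7: -  regs: r0:Add1,r1:Add3,r2:Add2,r3:Mul2,r4:5
  c8: CDB Add1=3  regs: r0:3,r1:Add3,r2:Add2,r3:Mul2,r4:5
  c9: CDB Mul1=-24  regs: r0:3,r1:Add3,r2:Add2,r3:Mul2,r4:5
  c10: -  regs: r0:3,r1:Add3,r2:Add2,r3:Mul2,r4:5
  c11: CDB Add3=0  regs: r0:3,r1:0,r2:Add2,r3:Mul2,r4:5

STATUS = VALUE 0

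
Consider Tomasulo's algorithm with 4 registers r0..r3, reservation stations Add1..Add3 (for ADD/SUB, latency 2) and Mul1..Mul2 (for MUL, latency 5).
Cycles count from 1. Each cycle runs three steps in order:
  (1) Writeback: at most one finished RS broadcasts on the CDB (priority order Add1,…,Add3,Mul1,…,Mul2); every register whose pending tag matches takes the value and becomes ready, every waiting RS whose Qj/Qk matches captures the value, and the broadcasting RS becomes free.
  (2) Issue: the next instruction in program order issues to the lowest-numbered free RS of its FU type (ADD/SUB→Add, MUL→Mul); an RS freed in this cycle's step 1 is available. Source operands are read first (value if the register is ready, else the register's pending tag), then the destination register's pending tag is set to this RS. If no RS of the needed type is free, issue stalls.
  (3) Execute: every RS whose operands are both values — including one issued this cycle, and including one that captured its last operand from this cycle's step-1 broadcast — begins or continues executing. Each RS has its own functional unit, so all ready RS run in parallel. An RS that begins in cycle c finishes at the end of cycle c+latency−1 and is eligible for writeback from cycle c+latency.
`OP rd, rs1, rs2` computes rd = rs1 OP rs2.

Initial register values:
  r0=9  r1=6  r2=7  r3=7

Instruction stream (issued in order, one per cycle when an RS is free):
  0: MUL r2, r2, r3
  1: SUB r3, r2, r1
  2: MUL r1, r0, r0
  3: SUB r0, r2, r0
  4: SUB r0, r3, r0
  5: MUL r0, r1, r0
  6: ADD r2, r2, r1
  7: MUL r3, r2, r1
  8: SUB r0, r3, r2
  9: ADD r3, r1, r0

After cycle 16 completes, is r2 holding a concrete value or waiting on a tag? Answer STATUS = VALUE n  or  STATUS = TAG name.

cycle 1: issue MUL r2<-Mul1 // r0:9,r1:6,r2:Mul1,r3:7
cycle 2: issue SUB r3<-Add1 // r0:9,r1:6,r2:Mul1,r3:Add1
cycle 3: issue MUL r1<-Mul2 // r0:9,r1:Mul2,r2:Mul1,r3:Add1
cycle 4: issue SUB r0<-Add2 // r0:Add2,r1:Mul2,r2:Mul1,r3:Add1
cycle 5: issue SUB r0<-Add3 // r0:Add3,r1:Mul2,r2:Mul1,r3:Add1
cycle 6: CDB Mul1=49; issue MUL r0<-Mul1 // r0:Mul1,r1:Mul2,r2:49,r3:Add1
cycle 7: stall // r0:Mul1,r1:Mul2,r2:49,r3:Add1
cycle 8: CDB Add1=43; issue ADD r2<-Add1 // r0:Mul1,r1:Mul2,r2:Add1,r3:43
cycle 9: CDB Add2=40; stall // r0:Mul1,r1:Mul2,r2:Add1,r3:43
cycle 10: CDB Mul2=81; issue MUL r3<-Mul2 // r0:Mul1,r1:81,r2:Add1,r3:Mul2
cycle 11: CDB Add3=3; issue SUB r0<-Add2 // r0:Add2,r1:81,r2:Add1,r3:Mul2
cycle 12: CDB Add1=130; issue ADD r3<-Add1 // r0:Add2,r1:81,r2:130,r3:Add1
cycle 13: - // r0:Add2,r1:81,r2:130,r3:Add1
cycle 14: - // r0:Add2,r1:81,r2:130,r3:Add1
cycle 15: - // r0:Add2,r1:81,r2:130,r3:Add1
cycle 16: CDB Mul1=243 // r0:Add2,r1:81,r2:130,r3:Add1

STATUS = VALUE 130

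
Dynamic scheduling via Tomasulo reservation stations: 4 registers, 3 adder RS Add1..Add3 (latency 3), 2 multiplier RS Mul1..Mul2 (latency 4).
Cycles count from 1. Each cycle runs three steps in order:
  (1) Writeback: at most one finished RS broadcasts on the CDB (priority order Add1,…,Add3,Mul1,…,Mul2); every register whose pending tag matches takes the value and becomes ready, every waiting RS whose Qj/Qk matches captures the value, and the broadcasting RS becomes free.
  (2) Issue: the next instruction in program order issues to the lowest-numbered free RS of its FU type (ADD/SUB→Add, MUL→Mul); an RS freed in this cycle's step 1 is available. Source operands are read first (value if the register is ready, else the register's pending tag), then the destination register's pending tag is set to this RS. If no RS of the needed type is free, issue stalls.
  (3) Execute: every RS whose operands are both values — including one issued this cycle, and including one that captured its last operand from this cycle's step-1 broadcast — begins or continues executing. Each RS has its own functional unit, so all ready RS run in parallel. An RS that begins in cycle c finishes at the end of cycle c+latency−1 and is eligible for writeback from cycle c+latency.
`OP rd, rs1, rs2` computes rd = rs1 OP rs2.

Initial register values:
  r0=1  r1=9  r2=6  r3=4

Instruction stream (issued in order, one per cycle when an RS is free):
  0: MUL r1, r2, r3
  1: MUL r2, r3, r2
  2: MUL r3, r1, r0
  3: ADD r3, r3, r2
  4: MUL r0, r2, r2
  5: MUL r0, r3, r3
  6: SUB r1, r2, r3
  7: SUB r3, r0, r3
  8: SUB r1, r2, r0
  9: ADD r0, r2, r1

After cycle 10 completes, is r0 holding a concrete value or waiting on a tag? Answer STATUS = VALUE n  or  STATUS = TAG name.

  c1: issue MUL r1<-Mul1  regs: r0:1,r1:Mul1,r2:6,r3:4
  c2: issue MUL r2<-Mul2  regs: r0:1,r1:Mul1,r2:Mul2,r3:4
  c3: stall  regs: r0:1,r1:Mul1,r2:Mul2,r3:4
  c4: stall  regs: r0:1,r1:Mul1,r2:Mul2,r3:4
  c5: CDB Mul1=24; issue MUL r3<-Mul1  regs: r0:1,r1:24,r2:Mul2,r3:Mul1
  c6: CDB Mul2=24; issue ADD r3<-Add1  regs: r0:1,r1:24,r2:24,r3:Add1
  c7: issue MUL r0<-Mul2  regs: r0:Mul2,r1:24,r2:24,r3:Add1
  c8: stall  regs: r0:Mul2,r1:24,r2:24,r3:Add1
  c9: CDB Mul1=24; issue MUL r0<-Mul1  regs: r0:Mul1,r1:24,r2:24,r3:Add1
  c10: issue SUB r1<-Add2  regs: r0:Mul1,r1:Add2,r2:24,r3:Add1

STATUS = TAG Mul1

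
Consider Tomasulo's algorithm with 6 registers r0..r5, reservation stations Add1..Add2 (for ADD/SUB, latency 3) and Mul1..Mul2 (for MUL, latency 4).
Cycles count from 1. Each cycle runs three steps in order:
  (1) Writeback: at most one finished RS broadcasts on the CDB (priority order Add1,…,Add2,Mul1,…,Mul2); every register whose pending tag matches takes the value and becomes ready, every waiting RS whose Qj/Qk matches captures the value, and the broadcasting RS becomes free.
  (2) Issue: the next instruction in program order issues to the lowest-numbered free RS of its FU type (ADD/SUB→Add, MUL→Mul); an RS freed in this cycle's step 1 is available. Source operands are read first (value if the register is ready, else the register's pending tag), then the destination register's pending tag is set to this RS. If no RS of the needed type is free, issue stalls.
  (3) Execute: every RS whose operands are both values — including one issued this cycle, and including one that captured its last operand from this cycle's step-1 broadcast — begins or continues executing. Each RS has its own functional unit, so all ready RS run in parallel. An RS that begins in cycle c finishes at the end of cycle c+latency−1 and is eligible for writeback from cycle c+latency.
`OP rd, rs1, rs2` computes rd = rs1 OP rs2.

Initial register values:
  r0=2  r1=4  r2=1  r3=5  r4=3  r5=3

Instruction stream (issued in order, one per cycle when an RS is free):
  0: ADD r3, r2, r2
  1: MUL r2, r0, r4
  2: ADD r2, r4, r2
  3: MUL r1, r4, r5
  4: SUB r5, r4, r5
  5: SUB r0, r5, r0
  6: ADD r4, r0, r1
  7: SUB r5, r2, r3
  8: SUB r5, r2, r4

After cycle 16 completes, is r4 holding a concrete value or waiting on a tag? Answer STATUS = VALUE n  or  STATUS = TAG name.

STATUS = VALUE 7

  c1: issue ADD r3<-Add1  regs: r0:2,r1:4,r2:1,r3:Add1,r4:3,r5:3
  c2: issue MUL r2<-Mul1  regs: r0:2,r1:4,r2:Mul1,r3:Add1,r4:3,r5:3
  c3: issue ADD r2<-Add2  regs: r0:2,r1:4,r2:Add2,r3:Add1,r4:3,r5:3
  c4: CDB Add1=2; issue MUL r1<-Mul2  regs: r0:2,r1:Mul2,r2:Add2,r3:2,r4:3,r5:3
  c5: issue SUB r5<-Add1  regs: r0:2,r1:Mul2,r2:Add2,r3:2,r4:3,r5:Add1
  c6: CDB Mul1=6; stall  regs: r0:2,r1:Mul2,r2:Add2,r3:2,r4:3,r5:Add1
  c7: stall  regs: r0:2,r1:Mul2,r2:Add2,r3:2,r4:3,r5:Add1
  c8: CDB Add1=0; issue SUB r0<-Add1  regs: r0:Add1,r1:Mul2,r2:Add2,r3:2,r4:3,r5:0
  c9: CDB Add2=9; issue ADD r4<-Add2  regs: r0:Add1,r1:Mul2,r2:9,r3:2,r4:Add2,r5:0
  c10: CDB Mul2=9; stall  regs: r0:Add1,r1:9,r2:9,r3:2,r4:Add2,r5:0
  c11: CDB Add1=-2; issue SUB r5<-Add1  regs: r0:-2,r1:9,r2:9,r3:2,r4:Add2,r5:Add1
  c12: stall  regs: r0:-2,r1:9,r2:9,r3:2,r4:Add2,r5:Add1
  c13: stall  regs: r0:-2,r1:9,r2:9,r3:2,r4:Add2,r5:Add1
  c14: CDB Add1=7; issue SUB r5<-Add1  regs: r0:-2,r1:9,r2:9,r3:2,r4:Add2,r5:Add1
  c15: CDB Add2=7  regs: r0:-2,r1:9,r2:9,r3:2,r4:7,r5:Add1
  c16: -  regs: r0:-2,r1:9,r2:9,r3:2,r4:7,r5:Add1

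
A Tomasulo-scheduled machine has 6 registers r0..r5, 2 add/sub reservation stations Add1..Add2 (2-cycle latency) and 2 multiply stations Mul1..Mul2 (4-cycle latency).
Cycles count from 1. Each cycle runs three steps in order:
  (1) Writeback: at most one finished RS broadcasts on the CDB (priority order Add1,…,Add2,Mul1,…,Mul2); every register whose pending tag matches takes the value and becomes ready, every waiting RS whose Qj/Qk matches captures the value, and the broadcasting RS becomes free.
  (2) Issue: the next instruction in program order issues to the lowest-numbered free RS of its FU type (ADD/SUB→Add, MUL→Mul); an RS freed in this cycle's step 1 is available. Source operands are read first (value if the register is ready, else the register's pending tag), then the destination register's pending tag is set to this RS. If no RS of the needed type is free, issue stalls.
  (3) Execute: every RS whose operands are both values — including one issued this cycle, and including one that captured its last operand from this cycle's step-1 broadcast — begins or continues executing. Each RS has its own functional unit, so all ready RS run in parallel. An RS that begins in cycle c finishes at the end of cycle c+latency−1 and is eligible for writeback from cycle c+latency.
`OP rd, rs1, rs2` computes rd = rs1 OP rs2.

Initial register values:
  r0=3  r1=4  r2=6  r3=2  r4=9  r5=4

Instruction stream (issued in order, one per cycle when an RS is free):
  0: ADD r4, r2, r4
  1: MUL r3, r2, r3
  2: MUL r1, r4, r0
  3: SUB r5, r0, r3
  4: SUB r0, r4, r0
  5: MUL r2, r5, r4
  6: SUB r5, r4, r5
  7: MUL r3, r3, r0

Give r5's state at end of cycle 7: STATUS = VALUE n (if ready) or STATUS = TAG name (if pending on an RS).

cycle 1: issue ADD r4<-Add1 // r0:3,r1:4,r2:6,r3:2,r4:Add1,r5:4
cycle 2: issue MUL r3<-Mul1 // r0:3,r1:4,r2:6,r3:Mul1,r4:Add1,r5:4
cycle 3: CDB Add1=15; issue MUL r1<-Mul2 // r0:3,r1:Mul2,r2:6,r3:Mul1,r4:15,r5:4
cycle 4: issue SUB r5<-Add1 // r0:3,r1:Mul2,r2:6,r3:Mul1,r4:15,r5:Add1
cycle 5: issue SUB r0<-Add2 // r0:Add2,r1:Mul2,r2:6,r3:Mul1,r4:15,r5:Add1
cycle 6: CDB Mul1=12; issue MUL r2<-Mul1 // r0:Add2,r1:Mul2,r2:Mul1,r3:12,r4:15,r5:Add1
cycle 7: CDB Add2=12; issue SUB r5<-Add2 // r0:12,r1:Mul2,r2:Mul1,r3:12,r4:15,r5:Add2

STATUS = TAG Add2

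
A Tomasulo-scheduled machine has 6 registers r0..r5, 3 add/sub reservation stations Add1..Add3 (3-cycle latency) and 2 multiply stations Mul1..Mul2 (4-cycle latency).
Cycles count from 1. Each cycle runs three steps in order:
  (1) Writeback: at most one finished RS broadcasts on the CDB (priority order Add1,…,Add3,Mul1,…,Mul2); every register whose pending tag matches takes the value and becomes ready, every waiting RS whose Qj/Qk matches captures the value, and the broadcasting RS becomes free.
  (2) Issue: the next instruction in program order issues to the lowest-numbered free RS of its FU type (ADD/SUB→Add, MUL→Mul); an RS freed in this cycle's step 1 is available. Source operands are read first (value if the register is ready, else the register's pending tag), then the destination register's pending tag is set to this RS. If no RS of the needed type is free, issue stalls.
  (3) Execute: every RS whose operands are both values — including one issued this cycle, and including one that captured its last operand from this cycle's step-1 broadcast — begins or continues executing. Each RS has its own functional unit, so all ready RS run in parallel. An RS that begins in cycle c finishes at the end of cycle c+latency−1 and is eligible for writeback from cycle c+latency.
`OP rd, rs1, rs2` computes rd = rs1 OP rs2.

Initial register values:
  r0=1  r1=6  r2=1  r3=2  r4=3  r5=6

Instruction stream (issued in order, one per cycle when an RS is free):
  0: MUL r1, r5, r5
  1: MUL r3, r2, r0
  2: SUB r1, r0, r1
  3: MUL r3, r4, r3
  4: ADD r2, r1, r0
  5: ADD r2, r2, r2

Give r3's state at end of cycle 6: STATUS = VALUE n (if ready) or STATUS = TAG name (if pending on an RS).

STATUS = TAG Mul1

c1: issue MUL r1<-Mul1 | r0:1,r1:Mul1,r2:1,r3:2,r4:3,r5:6
c2: issue MUL r3<-Mul2 | r0:1,r1:Mul1,r2:1,r3:Mul2,r4:3,r5:6
c3: issue SUB r1<-Add1 | r0:1,r1:Add1,r2:1,r3:Mul2,r4:3,r5:6
c4: stall | r0:1,r1:Add1,r2:1,r3:Mul2,r4:3,r5:6
c5: CDB Mul1=36; issue MUL r3<-Mul1 | r0:1,r1:Add1,r2:1,r3:Mul1,r4:3,r5:6
c6: CDB Mul2=1; issue ADD r2<-Add2 | r0:1,r1:Add1,r2:Add2,r3:Mul1,r4:3,r5:6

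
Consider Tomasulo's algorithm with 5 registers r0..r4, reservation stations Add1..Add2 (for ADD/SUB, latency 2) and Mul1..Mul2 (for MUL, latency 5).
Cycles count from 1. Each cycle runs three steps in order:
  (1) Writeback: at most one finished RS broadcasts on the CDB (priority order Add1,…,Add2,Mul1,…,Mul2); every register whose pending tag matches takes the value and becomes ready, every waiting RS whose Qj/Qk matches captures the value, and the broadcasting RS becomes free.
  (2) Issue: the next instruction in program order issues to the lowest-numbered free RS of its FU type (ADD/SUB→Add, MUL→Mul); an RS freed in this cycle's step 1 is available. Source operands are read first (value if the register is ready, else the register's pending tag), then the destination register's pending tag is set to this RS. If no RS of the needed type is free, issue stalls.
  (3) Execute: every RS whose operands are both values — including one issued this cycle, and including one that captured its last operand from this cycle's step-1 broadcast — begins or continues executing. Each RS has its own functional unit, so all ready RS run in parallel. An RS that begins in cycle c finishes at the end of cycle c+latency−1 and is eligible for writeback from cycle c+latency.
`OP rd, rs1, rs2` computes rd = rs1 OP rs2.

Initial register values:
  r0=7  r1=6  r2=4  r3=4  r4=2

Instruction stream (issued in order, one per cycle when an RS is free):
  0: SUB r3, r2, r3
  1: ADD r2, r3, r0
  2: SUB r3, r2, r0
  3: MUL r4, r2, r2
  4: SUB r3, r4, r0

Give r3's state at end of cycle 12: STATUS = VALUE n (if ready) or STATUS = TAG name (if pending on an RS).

c1: issue SUB r3<-Add1 | r0:7,r1:6,r2:4,r3:Add1,r4:2
c2: issue ADD r2<-Add2 | r0:7,r1:6,r2:Add2,r3:Add1,r4:2
c3: CDB Add1=0; issue SUB r3<-Add1 | r0:7,r1:6,r2:Add2,r3:Add1,r4:2
c4: issue MUL r4<-Mul1 | r0:7,r1:6,r2:Add2,r3:Add1,r4:Mul1
c5: CDB Add2=7; issue SUB r3<-Add2 | r0:7,r1:6,r2:7,r3:Add2,r4:Mul1
c6: - | r0:7,r1:6,r2:7,r3:Add2,r4:Mul1
c7: CDB Add1=0 | r0:7,r1:6,r2:7,r3:Add2,r4:Mul1
c8: - | r0:7,r1:6,r2:7,r3:Add2,r4:Mul1
c9: - | r0:7,r1:6,r2:7,r3:Add2,r4:Mul1
c10: CDB Mul1=49 | r0:7,r1:6,r2:7,r3:Add2,r4:49
c11: - | r0:7,r1:6,r2:7,r3:Add2,r4:49
c12: CDB Add2=42 | r0:7,r1:6,r2:7,r3:42,r4:49

STATUS = VALUE 42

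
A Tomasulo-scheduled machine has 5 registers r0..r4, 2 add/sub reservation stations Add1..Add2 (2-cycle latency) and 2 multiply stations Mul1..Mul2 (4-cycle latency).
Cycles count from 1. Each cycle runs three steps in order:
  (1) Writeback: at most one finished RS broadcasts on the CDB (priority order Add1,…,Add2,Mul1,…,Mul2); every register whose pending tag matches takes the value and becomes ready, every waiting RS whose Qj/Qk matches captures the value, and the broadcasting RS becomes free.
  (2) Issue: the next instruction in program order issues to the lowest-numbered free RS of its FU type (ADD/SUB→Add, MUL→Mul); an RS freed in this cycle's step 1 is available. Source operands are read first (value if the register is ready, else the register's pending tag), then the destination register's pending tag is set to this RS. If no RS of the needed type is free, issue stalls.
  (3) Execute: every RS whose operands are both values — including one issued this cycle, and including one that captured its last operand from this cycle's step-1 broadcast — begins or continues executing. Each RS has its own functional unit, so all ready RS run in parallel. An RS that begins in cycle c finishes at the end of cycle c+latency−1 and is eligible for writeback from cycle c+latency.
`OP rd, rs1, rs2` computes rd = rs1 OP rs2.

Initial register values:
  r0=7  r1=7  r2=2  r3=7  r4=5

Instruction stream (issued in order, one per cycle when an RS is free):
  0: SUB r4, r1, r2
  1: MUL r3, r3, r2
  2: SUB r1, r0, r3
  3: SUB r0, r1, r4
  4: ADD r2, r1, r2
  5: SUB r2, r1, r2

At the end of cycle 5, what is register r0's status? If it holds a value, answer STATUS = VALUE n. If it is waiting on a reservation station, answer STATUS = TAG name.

STATUS = TAG Add2

  c1: issue SUB r4<-Add1  regs: r0:7,r1:7,r2:2,r3:7,r4:Add1
  c2: issue MUL r3<-Mul1  regs: r0:7,r1:7,r2:2,r3:Mul1,r4:Add1
  c3: CDB Add1=5; issue SUB r1<-Add1  regs: r0:7,r1:Add1,r2:2,r3:Mul1,r4:5
  c4: issue SUB r0<-Add2  regs: r0:Add2,r1:Add1,r2:2,r3:Mul1,r4:5
  c5: stall  regs: r0:Add2,r1:Add1,r2:2,r3:Mul1,r4:5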